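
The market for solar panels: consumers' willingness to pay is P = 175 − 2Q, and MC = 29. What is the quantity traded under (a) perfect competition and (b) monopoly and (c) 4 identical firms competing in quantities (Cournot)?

Competition: Q = 73; Monopoly: Q = 36.5; Cournot: Q = 58.4

Under competition P = MC = 29, so Q = (175 − 29)/2 = 73.
The monopolist equates marginal revenue to marginal cost: 175 − 4Q = 29, so Q = 36.5. From demand, P = 102.
In a 4-firm Cournot equilibrium, symmetry and the first-order condition give q = (175 − 29)/(10) = 14.6. So Q = 58.4 and P = 58.2.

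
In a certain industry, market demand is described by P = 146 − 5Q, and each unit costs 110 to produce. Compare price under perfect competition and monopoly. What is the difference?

P rises by 18

Under competition P = MC = 110, so Q = (146 − 110)/5 = 7.2.
The monopolist equates marginal revenue to marginal cost: 146 − 10Q = 110, so Q = 3.6. From demand, P = 128.
Change in price: 128 − 110 = 18.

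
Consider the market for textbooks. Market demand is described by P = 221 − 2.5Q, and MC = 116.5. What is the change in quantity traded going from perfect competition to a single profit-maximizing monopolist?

Competitive firms price at marginal cost: P = 116.5, giving Q = 41.8.
Monopoly sets MR = MC: 221 − 5Q = 116.5 ⇒ Q = 20.9, P = 221 − 2.5·20.9 = 168.75.
Change in quantity traded: 20.9 − 41.8 = −20.9.

Quantity traded falls by 20.9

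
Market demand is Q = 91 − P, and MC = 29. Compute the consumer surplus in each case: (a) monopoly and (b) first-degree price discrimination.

Inverting demand: P = 91 − Q.
A monopolist chooses Q where MR = MC. MR = 91 − 2Q; setting this equal to 29 gives Q = 31 and P = 60.
CS = ½·(91 − 60)·31 = 480.5.
Under first-degree price discrimination the firm charges each unit its demand price and produces up to where P = MC, i.e. Q = 62. Consumer surplus is zero; producer surplus equals total surplus.
CS = 0.

Monopoly: CS = 480.5; Perfect PD: CS = 0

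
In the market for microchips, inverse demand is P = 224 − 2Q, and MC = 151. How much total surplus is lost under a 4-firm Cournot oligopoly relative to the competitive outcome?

Under competition P = MC = 151, so Q = (224 − 151)/2 = 36.5.
In a 4-firm Cournot equilibrium, symmetry and the first-order condition give q = (224 − 151)/(10) = 7.3. So Q = 29.2 and P = 165.6.
DWL is the triangle between Q = 29.2 and Q = 36.5: ½·(36.5 − 29.2)·(165.6 − 151) = 53.29.

DWL = 53.29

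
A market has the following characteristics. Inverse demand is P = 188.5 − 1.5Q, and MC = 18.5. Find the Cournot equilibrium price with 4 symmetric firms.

P = 52.5

Cournot with 4 identical firms: the symmetric best-response condition is 188.5 − 7.5q = 18.5. Each firm produces q = 68/3, total output Q = 272/3, price P = 52.5.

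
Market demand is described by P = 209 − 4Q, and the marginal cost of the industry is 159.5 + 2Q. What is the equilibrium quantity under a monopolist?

Monopoly sets MR = MC: 209 − 8Q = 159.5 + 2Q ⇒ Q = 4.95, P = 209 − 4·4.95 = 189.2.

Q = 4.95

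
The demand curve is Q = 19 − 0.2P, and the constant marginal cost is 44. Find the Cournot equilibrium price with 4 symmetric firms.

P = 54.2

Inverting demand: P = 95 − 5Q.
In a 4-firm Cournot equilibrium, symmetry and the first-order condition give q = (95 − 44)/(25) = 2.04. So Q = 8.16 and P = 54.2.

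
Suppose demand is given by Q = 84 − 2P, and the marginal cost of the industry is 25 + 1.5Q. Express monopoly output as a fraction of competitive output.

Inverting demand: P = 42 − 0.5Q.
A monopolist chooses Q where MR = MC. MR = 42 − Q; setting this equal to 25 + 1.5Q gives Q = 6.8 and P = 38.6.
Competitive equilibrium sets price equal to marginal cost: 42 − 0.5Q = 25 + 1.5Q, so Q = 8.5 and P = 37.75.
Ratio Q_m/Q_c = 6.8/8.5 = 0.8.

Q_m/Q_c = 0.8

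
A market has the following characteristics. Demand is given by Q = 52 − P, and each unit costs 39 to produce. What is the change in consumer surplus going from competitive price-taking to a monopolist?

Inverting demand: P = 52 − Q.
Perfect competition: P = MC = 39, so 52 − Q = 39 and Q = 13.
CS = ½·(52 − 39)·13 = 84.5.
A monopolist chooses Q where MR = MC. MR = 52 − 2Q; setting this equal to 39 gives Q = 6.5 and P = 45.5.
CS = ½·(52 − 45.5)·6.5 = 21.125.
Change in consumer surplus: 21.125 − 84.5 = −63.375.

CS falls by 63.375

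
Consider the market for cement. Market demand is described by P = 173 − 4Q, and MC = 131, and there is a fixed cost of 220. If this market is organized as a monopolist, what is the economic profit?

Profit = −109.75

A monopolist chooses Q where MR = MC. MR = 173 − 8Q; setting this equal to 131 gives Q = 5.25 and P = 152.
Profit = (152 − 131)·5.25 − 220 = −109.75.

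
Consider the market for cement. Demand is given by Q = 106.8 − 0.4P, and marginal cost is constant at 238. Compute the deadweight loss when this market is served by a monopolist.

DWL = 42.05

Inverting demand: P = 267 − 2.5Q.
Perfect competition: P = MC = 238, so 267 − 2.5Q = 238 and Q = 11.6.
The monopolist equates marginal revenue to marginal cost: 267 − 5Q = 238, so Q = 5.8. From demand, P = 252.5.
DWL is the triangle between Q = 5.8 and Q = 11.6: ½·(11.6 − 5.8)·(252.5 − 238) = 42.05.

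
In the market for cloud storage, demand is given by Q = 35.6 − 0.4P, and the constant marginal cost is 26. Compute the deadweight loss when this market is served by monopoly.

Inverting demand: P = 89 − 2.5Q.
Under competition P = MC = 26, so Q = (89 − 26)/2.5 = 25.2.
A monopolist chooses Q where MR = MC. MR = 89 − 5Q; setting this equal to 26 gives Q = 12.6 and P = 57.5.
DWL is the triangle between Q = 12.6 and Q = 25.2: ½·(25.2 − 12.6)·(57.5 − 26) = 198.45.

DWL = 198.45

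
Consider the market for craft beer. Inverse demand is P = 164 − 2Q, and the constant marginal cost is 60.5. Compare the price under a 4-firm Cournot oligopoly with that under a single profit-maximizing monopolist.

Cournot: P = 81.2; Monopoly: P = 112.25

Cournot with 4 identical firms: the symmetric best-response condition is 164 − 10q = 60.5. Each firm produces q = 10.35, total output Q = 41.4, price P = 81.2.
The monopolist equates marginal revenue to marginal cost: 164 − 4Q = 60.5, so Q = 25.875. From demand, P = 112.25.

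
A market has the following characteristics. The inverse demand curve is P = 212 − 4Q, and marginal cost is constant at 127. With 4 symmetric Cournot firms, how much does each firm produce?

In a 4-firm Cournot equilibrium, symmetry and the first-order condition give q = (212 − 127)/(20) = 4.25. So Q = 17 and P = 144.

q_i = 4.25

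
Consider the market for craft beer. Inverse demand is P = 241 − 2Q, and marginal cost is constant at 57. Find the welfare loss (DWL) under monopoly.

DWL = 2116

Competitive firms price at marginal cost: P = 57, giving Q = 92.
A monopolist chooses Q where MR = MC. MR = 241 − 4Q; setting this equal to 57 gives Q = 46 and P = 149.
DWL is the triangle between Q = 46 and Q = 92: ½·(92 − 46)·(149 − 57) = 2116.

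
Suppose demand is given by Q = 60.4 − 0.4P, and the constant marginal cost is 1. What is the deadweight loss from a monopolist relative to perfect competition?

Inverting demand: P = 151 − 2.5Q.
Perfect competition: P = MC = 1, so 151 − 2.5Q = 1 and Q = 60.
The monopolist equates marginal revenue to marginal cost: 151 − 5Q = 1, so Q = 30. From demand, P = 76.
DWL is the triangle between Q = 30 and Q = 60: ½·(60 − 30)·(76 − 1) = 1125.

DWL = 1125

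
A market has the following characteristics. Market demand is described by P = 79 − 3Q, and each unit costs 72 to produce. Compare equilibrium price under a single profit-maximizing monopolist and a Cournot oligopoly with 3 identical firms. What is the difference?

Equilibrium price falls by 1.75

The monopolist equates marginal revenue to marginal cost: 79 − 6Q = 72, so Q = 7/6. From demand, P = 75.5.
With 3 symmetric Cournot firms, each firm's FOC gives 79 − 12q = 72, so q = 7/12, Q = 3·7/12 = 1.75, and P = 73.75.
Change in equilibrium price: 73.75 − 75.5 = −1.75.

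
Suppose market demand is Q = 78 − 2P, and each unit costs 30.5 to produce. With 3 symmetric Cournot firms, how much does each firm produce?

q_i = 4.25

Inverting demand: P = 39 − 0.5Q.
With 3 symmetric Cournot firms, each firm's FOC gives 39 − 2q = 30.5, so q = 4.25, Q = 3·4.25 = 12.75, and P = 32.625.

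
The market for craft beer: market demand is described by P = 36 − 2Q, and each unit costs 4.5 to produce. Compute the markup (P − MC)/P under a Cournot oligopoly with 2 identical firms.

In a 2-firm Cournot equilibrium, symmetry and the first-order condition give q = (36 − 4.5)/(6) = 5.25. So Q = 10.5 and P = 15.
Lerner index = (P − MC)/P = (15 − 4.5)/15 = 0.7.

Lerner index = 0.7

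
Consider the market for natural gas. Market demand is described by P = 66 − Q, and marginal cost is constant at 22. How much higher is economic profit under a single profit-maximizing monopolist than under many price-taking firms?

Perfect competition: P = MC = 22, so 66 − Q = 22 and Q = 44.
Profit = (22 − 22)·44 = 0.
The monopolist equates marginal revenue to marginal cost: 66 − 2Q = 22, so Q = 22. From demand, P = 44.
Profit = (44 − 22)·22 = 484.
Change in economic profit: 484 − 0 = 484.

Economic profit rises by 484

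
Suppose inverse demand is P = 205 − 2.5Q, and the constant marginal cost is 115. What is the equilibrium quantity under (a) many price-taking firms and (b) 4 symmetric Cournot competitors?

Competition: Q = 36; Cournot: Q = 28.8

Competitive firms price at marginal cost: P = 115, giving Q = 36.
In a 4-firm Cournot equilibrium, symmetry and the first-order condition give q = (205 − 115)/(12.5) = 7.2. So Q = 28.8 and P = 133.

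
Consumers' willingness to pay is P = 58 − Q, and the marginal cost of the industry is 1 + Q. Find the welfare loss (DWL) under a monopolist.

Competitive equilibrium sets price equal to marginal cost: 58 − Q = 1 + Q, so Q = 28.5 and P = 29.5.
A monopolist chooses Q where MR = MC. MR = 58 − 2Q; setting this equal to 1 + Q gives Q = 19 and P = 39.
CS = ½·(58 − 29.5)·28.5 = 406.125; PS = (29.5·28.5 − 1·28.5 − ½·1·28.5²) = 406.125; TS = 812.25.
CS = ½·(58 − 39)·19 = 180.5; PS = (39·19 − 1·19 − ½·1·19²) = 541.5; TS = 722.
DWL = 812.25 − 722 = 90.25.

DWL = 90.25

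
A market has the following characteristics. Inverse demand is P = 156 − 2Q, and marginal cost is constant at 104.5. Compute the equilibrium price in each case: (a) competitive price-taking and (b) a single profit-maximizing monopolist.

Under competition P = MC = 104.5, so Q = (156 − 104.5)/2 = 25.75.
Monopoly sets MR = MC: 156 − 4Q = 104.5 ⇒ Q = 12.875, P = 156 − 2·12.875 = 130.25.

Competition: P = 104.5; Monopoly: P = 130.25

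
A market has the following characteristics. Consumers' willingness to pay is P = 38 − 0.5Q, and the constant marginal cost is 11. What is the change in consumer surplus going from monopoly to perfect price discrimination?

A monopolist chooses Q where MR = MC. MR = 38 − Q; setting this equal to 11 gives Q = 27 and P = 24.5.
CS = ½·(38 − 24.5)·27 = 182.25.
Under first-degree price discrimination the firm charges each unit its demand price and produces up to where P = MC, i.e. Q = 54. Consumer surplus is zero; producer surplus equals total surplus.
CS = 0.
Change in consumer surplus: 0 − 182.25 = −182.25.

Consumer surplus falls by 182.25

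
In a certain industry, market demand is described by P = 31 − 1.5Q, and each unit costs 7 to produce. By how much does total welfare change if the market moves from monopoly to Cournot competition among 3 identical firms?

Monopoly sets MR = MC: 31 − 3Q = 7 ⇒ Q = 8, P = 31 − 1.5·8 = 19.
CS = ½·(31 − 19)·8 = 48; PS = (19 − 7)·8 = 96; TS = 144.
In a 3-firm Cournot equilibrium, symmetry and the first-order condition give q = (31 − 7)/(6) = 4. So Q = 12 and P = 13.
CS = ½·(31 − 13)·12 = 108; PS = (13 − 7)·12 = 72; TS = 180.
Change in total welfare: 180 − 144 = 36.

Total welfare rises by 36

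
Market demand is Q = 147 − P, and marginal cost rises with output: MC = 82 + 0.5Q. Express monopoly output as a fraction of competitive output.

Inverting demand: P = 147 − Q.
Monopoly sets MR = MC: 147 − 2Q = 82 + 0.5Q ⇒ Q = 26, P = 147 − 26 = 121.
Competitive equilibrium sets price equal to marginal cost: 147 − Q = 82 + 0.5Q, so Q = 130/3 and P = 311/3.
Ratio Q_m/Q_c = 26/(130/3) = 0.6.

Q_m/Q_c = 0.6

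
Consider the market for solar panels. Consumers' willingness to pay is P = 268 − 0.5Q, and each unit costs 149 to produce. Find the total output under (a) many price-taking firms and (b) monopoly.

Perfect competition: P = MC = 149, so 268 − 0.5Q = 149 and Q = 238.
The monopolist equates marginal revenue to marginal cost: 268 − Q = 149, so Q = 119. From demand, P = 208.5.

Competition: Q = 238; Monopoly: Q = 119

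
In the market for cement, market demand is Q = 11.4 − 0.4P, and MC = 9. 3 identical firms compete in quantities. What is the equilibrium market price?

P = 13.875

Inverting demand: P = 28.5 − 2.5Q.
In a 3-firm Cournot equilibrium, symmetry and the first-order condition give q = (28.5 − 9)/(10) = 1.95. So Q = 5.85 and P = 13.875.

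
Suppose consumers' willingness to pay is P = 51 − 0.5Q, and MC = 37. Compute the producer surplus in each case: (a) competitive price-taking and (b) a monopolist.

Competition: PS = 0; Monopoly: PS = 98

Competitive firms price at marginal cost: P = 37, giving Q = 28.
PS = (37 − 37)·28 = 0.
A monopolist chooses Q where MR = MC. MR = 51 − Q; setting this equal to 37 gives Q = 14 and P = 44.
PS = (44 − 37)·14 = 98.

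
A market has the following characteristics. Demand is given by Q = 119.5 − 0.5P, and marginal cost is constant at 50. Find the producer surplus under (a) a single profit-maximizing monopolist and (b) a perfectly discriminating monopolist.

Inverting demand: P = 239 − 2Q.
The monopolist equates marginal revenue to marginal cost: 239 − 4Q = 50, so Q = 47.25. From demand, P = 144.5.
PS = (144.5 − 50)·47.25 = 4465.125.
With perfect price discrimination, output is the efficient level Q = 94.5 (where demand meets MC), but every buyer pays their willingness to pay: CS = 0 and PS = total surplus.
PS = ½·(239 − 50)·94.5 = 8930.25.

Monopoly: PS = 4465.125; Perfect PD: PS = 8930.25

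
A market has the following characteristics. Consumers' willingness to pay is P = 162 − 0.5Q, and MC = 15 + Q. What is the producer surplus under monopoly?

PS = 5402.25

A monopolist chooses Q where MR = MC. MR = 162 − Q; setting this equal to 15 + Q gives Q = 73.5 and P = 125.25.
PS = P·Q − VC(Q) = 125.25·73.5 − (15·73.5 + ½·1·73.5²) = 5402.25.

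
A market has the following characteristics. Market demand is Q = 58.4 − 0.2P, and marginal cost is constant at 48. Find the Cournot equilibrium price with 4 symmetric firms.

P = 96.8

Inverting demand: P = 292 − 5Q.
With 4 symmetric Cournot firms, each firm's FOC gives 292 − 25q = 48, so q = 9.76, Q = 4·9.76 = 39.04, and P = 96.8.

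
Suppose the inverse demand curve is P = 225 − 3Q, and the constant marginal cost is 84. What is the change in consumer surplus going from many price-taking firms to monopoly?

Competitive firms price at marginal cost: P = 84, giving Q = 47.
CS = ½·(225 − 84)·47 = 3313.5.
A monopolist chooses Q where MR = MC. MR = 225 − 6Q; setting this equal to 84 gives Q = 23.5 and P = 154.5.
CS = ½·(225 − 154.5)·23.5 = 828.375.
Change in consumer surplus: 828.375 − 3313.5 = −2485.125.

Consumer surplus falls by 2485.125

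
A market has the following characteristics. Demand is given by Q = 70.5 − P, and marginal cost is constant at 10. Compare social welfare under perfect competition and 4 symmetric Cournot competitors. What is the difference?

TS falls by 73.205

Inverting demand: P = 70.5 − Q.
Competitive firms price at marginal cost: P = 10, giving Q = 60.5.
CS = ½·(70.5 − 10)·60.5 = 1830.125; PS = (10 − 10)·60.5 = 0; TS = 1830.125.
In a 4-firm Cournot equilibrium, symmetry and the first-order condition give q = (70.5 − 10)/(5) = 12.1. So Q = 48.4 and P = 22.1.
CS = ½·(70.5 − 22.1)·48.4 = 1171.28; PS = (22.1 − 10)·48.4 = 585.64; TS = 1756.92.
Change in social welfare: 1756.92 − 1830.125 = −73.205.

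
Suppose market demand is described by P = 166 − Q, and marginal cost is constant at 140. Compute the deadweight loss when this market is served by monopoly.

DWL = 84.5

Under competition P = MC = 140, so Q = (166 − 140)/1 = 26.
Monopoly sets MR = MC: 166 − 2Q = 140 ⇒ Q = 13, P = 166 − 13 = 153.
DWL is the triangle between Q = 13 and Q = 26: ½·(26 − 13)·(153 − 140) = 84.5.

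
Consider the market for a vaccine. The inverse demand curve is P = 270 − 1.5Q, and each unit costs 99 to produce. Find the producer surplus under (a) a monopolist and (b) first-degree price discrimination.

Monopoly: PS = 4873.5; Perfect PD: PS = 9747

The monopolist equates marginal revenue to marginal cost: 270 − 3Q = 99, so Q = 57. From demand, P = 184.5.
PS = (184.5 − 99)·57 = 4873.5.
With perfect price discrimination, output is the efficient level Q = 114 (where demand meets MC), but every buyer pays their willingness to pay: CS = 0 and PS = total surplus.
PS = ½·(270 − 99)·114 = 9747.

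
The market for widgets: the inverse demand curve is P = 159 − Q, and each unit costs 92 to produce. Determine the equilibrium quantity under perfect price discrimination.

With perfect price discrimination, output is the efficient level Q = 67 (where demand meets MC), but every buyer pays their willingness to pay: CS = 0 and PS = total surplus.

Q = 67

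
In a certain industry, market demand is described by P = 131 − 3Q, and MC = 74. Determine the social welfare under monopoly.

TS = 406.125

The monopolist equates marginal revenue to marginal cost: 131 − 6Q = 74, so Q = 9.5. From demand, P = 102.5.
CS = ½·(131 − 102.5)·9.5 = 135.375; PS = (102.5 − 74)·9.5 = 270.75; TS = 406.125.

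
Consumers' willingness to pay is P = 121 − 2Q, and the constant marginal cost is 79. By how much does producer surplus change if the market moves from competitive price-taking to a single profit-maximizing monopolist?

Producer surplus rises by 220.5

Perfect competition: P = MC = 79, so 121 − 2Q = 79 and Q = 21.
PS = (79 − 79)·21 = 0.
Monopoly sets MR = MC: 121 − 4Q = 79 ⇒ Q = 10.5, P = 121 − 2·10.5 = 100.
PS = (100 − 79)·10.5 = 220.5.
Change in producer surplus: 220.5 − 0 = 220.5.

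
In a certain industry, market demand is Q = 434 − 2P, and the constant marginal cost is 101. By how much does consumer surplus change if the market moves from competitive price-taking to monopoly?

CS falls by 10092

Inverting demand: P = 217 − 0.5Q.
Competitive firms price at marginal cost: P = 101, giving Q = 232.
CS = ½·(217 − 101)·232 = 13456.
A monopolist chooses Q where MR = MC. MR = 217 − Q; setting this equal to 101 gives Q = 116 and P = 159.
CS = ½·(217 − 159)·116 = 3364.
Change in consumer surplus: 3364 − 13456 = −10092.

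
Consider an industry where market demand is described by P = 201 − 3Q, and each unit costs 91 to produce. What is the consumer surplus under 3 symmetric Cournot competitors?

Cournot with 3 identical firms: the symmetric best-response condition is 201 − 12q = 91. Each firm produces q = 55/6, total output Q = 27.5, price P = 118.5.
CS = ½·(201 − 118.5)·27.5 = 1134.375.

CS = 1134.375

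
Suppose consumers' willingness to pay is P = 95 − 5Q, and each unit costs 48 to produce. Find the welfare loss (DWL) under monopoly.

Perfect competition: P = MC = 48, so 95 − 5Q = 48 and Q = 9.4.
The monopolist equates marginal revenue to marginal cost: 95 − 10Q = 48, so Q = 4.7. From demand, P = 71.5.
DWL is the triangle between Q = 4.7 and Q = 9.4: ½·(9.4 − 4.7)·(71.5 − 48) = 55.225.

DWL = 55.225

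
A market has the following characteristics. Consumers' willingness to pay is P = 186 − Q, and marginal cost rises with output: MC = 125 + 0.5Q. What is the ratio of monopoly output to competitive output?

A monopolist chooses Q where MR = MC. MR = 186 − 2Q; setting this equal to 125 + 0.5Q gives Q = 24.4 and P = 161.6.
Under competition P = MC: 186 − Q = 125 + 0.5Q ⇒ Q = 122/3, P = 436/3.
Ratio Q_m/Q_c = 24.4/(122/3) = 0.6.

Q_m/Q_c = 0.6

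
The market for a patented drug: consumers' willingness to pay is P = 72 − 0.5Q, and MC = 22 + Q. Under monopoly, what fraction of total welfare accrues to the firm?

A monopolist chooses Q where MR = MC. MR = 72 − Q; setting this equal to 22 + Q gives Q = 25 and P = 59.5.
CS = ½·(72 − 59.5)·25 = 156.25.
PS = P·Q − VC(Q) = 59.5·25 − (22·25 + ½·1·25²) = 625.
Share captured = PS/TS = 625/781.25 = 0.8.

PS/TS = 0.8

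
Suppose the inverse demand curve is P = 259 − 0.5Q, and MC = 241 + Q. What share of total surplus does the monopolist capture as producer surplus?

A monopolist chooses Q where MR = MC. MR = 259 − Q; setting this equal to 241 + Q gives Q = 9 and P = 254.5.
CS = ½·(259 − 254.5)·9 = 20.25.
PS = P·Q − VC(Q) = 254.5·9 − (241·9 + ½·1·9²) = 81.
Share captured = PS/TS = 81/101.25 = 0.8.

PS/TS = 0.8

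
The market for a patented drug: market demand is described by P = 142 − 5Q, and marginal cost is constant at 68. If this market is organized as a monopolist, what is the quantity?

The monopolist equates marginal revenue to marginal cost: 142 − 10Q = 68, so Q = 7.4. From demand, P = 105.

Q = 7.4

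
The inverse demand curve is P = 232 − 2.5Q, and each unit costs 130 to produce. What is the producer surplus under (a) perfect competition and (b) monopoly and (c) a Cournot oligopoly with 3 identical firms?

Competitive firms price at marginal cost: P = 130, giving Q = 40.8.
PS = (130 − 130)·40.8 = 0.
A monopolist chooses Q where MR = MC. MR = 232 − 5Q; setting this equal to 130 gives Q = 20.4 and P = 181.
PS = (181 − 130)·20.4 = 1040.4.
In a 3-firm Cournot equilibrium, symmetry and the first-order condition give q = (232 − 130)/(10) = 10.2. So Q = 30.6 and P = 155.5.
PS = (155.5 − 130)·30.6 = 780.3.

Competition: PS = 0; Monopoly: PS = 1040.4; Cournot: PS = 780.3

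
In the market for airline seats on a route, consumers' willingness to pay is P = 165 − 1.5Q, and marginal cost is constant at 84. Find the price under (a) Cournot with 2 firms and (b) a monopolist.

Cournot with 2 identical firms: the symmetric best-response condition is 165 − 4.5q = 84. Each firm produces q = 18, total output Q = 36, price P = 111.
A monopolist chooses Q where MR = MC. MR = 165 − 3Q; setting this equal to 84 gives Q = 27 and P = 124.5.

Cournot: P = 111; Monopoly: P = 124.5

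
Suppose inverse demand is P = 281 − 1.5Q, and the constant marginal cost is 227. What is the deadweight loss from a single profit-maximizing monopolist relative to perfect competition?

Perfect competition: P = MC = 227, so 281 − 1.5Q = 227 and Q = 36.
The monopolist equates marginal revenue to marginal cost: 281 − 3Q = 227, so Q = 18. From demand, P = 254.
DWL is the triangle between Q = 18 and Q = 36: ½·(36 − 18)·(254 − 227) = 243.

DWL = 243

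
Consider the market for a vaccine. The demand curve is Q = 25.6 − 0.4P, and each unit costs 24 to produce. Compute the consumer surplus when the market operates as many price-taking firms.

Inverting demand: P = 64 − 2.5Q.
Competitive firms price at marginal cost: P = 24, giving Q = 16.
CS = ½·(64 − 24)·16 = 320.

CS = 320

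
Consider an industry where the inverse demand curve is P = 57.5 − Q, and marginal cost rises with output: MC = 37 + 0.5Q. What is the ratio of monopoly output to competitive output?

Q_m/Q_c = 0.6

The monopolist equates marginal revenue to marginal cost: 57.5 − 2Q = 37 + 0.5Q, so Q = 8.2. From demand, P = 49.3.
Competitive equilibrium sets price equal to marginal cost: 57.5 − Q = 37 + 0.5Q, so Q = 41/3 and P = 263/6.
Ratio Q_m/Q_c = 8.2/(41/3) = 0.6.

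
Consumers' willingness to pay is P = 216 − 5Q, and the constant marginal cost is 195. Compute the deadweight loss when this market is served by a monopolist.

Competitive firms price at marginal cost: P = 195, giving Q = 4.2.
A monopolist chooses Q where MR = MC. MR = 216 − 10Q; setting this equal to 195 gives Q = 2.1 and P = 205.5.
DWL is the triangle between Q = 2.1 and Q = 4.2: ½·(4.2 − 2.1)·(205.5 − 195) = 11.025.

DWL = 11.025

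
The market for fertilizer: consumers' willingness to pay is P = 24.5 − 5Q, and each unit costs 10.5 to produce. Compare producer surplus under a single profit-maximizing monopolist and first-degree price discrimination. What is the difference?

Monopoly sets MR = MC: 24.5 − 10Q = 10.5 ⇒ Q = 1.4, P = 24.5 − 5·1.4 = 17.5.
PS = (17.5 − 10.5)·1.4 = 9.8.
A perfectly discriminating monopolist sells every unit with P(Q) ≥ MC(Q), so output equals the competitive quantity Q = 2.8. Each buyer pays their reservation price, so CS = 0 and the firm captures all surplus.
PS = ½·(24.5 − 10.5)·2.8 = 19.6.
Change in producer surplus: 19.6 − 9.8 = 9.8.

Producer surplus rises by 9.8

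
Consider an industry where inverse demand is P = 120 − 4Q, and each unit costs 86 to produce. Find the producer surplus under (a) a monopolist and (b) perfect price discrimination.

A monopolist chooses Q where MR = MC. MR = 120 − 8Q; setting this equal to 86 gives Q = 4.25 and P = 103.
PS = (103 − 86)·4.25 = 72.25.
A perfectly discriminating monopolist sells every unit with P(Q) ≥ MC(Q), so output equals the competitive quantity Q = 8.5. Each buyer pays their reservation price, so CS = 0 and the firm captures all surplus.
PS = ½·(120 − 86)·8.5 = 144.5.

Monopoly: PS = 72.25; Perfect PD: PS = 144.5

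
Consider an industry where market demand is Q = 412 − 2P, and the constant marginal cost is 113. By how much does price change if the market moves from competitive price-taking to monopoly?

P rises by 46.5

Inverting demand: P = 206 − 0.5Q.
Competitive firms price at marginal cost: P = 113, giving Q = 186.
A monopolist chooses Q where MR = MC. MR = 206 − Q; setting this equal to 113 gives Q = 93 and P = 159.5.
Change in price: 159.5 − 113 = 46.5.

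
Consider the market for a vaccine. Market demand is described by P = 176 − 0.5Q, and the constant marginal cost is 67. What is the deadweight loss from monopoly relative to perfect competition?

DWL = 2970.25

Competitive firms price at marginal cost: P = 67, giving Q = 218.
Monopoly sets MR = MC: 176 − Q = 67 ⇒ Q = 109, P = 176 − 0.5·109 = 121.5.
DWL is the triangle between Q = 109 and Q = 218: ½·(218 − 109)·(121.5 − 67) = 2970.25.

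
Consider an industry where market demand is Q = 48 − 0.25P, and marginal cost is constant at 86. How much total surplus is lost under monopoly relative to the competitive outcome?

DWL = 351.125

Inverting demand: P = 192 − 4Q.
Under competition P = MC = 86, so Q = (192 − 86)/4 = 26.5.
A monopolist chooses Q where MR = MC. MR = 192 − 8Q; setting this equal to 86 gives Q = 13.25 and P = 139.
DWL is the triangle between Q = 13.25 and Q = 26.5: ½·(26.5 − 13.25)·(139 − 86) = 351.125.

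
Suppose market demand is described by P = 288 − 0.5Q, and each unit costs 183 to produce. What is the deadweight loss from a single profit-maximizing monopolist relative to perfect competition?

Under competition P = MC = 183, so Q = (288 − 183)/0.5 = 210.
The monopolist equates marginal revenue to marginal cost: 288 − Q = 183, so Q = 105. From demand, P = 235.5.
DWL is the triangle between Q = 105 and Q = 210: ½·(210 − 105)·(235.5 − 183) = 2756.25.

DWL = 2756.25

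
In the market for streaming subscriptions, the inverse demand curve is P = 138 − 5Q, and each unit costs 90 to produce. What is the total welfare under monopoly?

TS = 172.8

The monopolist equates marginal revenue to marginal cost: 138 − 10Q = 90, so Q = 4.8. From demand, P = 114.
CS = ½·(138 − 114)·4.8 = 57.6; PS = (114 − 90)·4.8 = 115.2; TS = 172.8.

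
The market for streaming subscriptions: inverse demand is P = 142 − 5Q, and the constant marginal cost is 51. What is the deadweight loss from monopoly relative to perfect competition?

DWL = 207.025

Under competition P = MC = 51, so Q = (142 − 51)/5 = 18.2.
The monopolist equates marginal revenue to marginal cost: 142 − 10Q = 51, so Q = 9.1. From demand, P = 96.5.
DWL is the triangle between Q = 9.1 and Q = 18.2: ½·(18.2 − 9.1)·(96.5 − 51) = 207.025.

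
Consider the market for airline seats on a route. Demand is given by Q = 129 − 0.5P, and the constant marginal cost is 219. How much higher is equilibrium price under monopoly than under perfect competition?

Inverting demand: P = 258 − 2Q.
Perfect competition: P = MC = 219, so 258 − 2Q = 219 and Q = 19.5.
Monopoly sets MR = MC: 258 − 4Q = 219 ⇒ Q = 9.75, P = 258 − 2·9.75 = 238.5.
Change in equilibrium price: 238.5 − 219 = 19.5.

Equilibrium price rises by 19.5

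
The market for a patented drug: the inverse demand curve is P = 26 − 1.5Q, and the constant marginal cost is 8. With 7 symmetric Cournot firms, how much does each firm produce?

Cournot with 7 identical firms: the symmetric best-response condition is 26 − 12q = 8. Each firm produces q = 1.5, total output Q = 10.5, price P = 10.25.

q_i = 1.5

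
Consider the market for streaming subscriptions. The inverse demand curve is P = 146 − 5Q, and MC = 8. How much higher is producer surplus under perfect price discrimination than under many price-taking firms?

PS rises by 1904.4

Under competition P = MC = 8, so Q = (146 − 8)/5 = 27.6.
PS = (8 − 8)·27.6 = 0.
With perfect price discrimination, output is the efficient level Q = 27.6 (where demand meets MC), but every buyer pays their willingness to pay: CS = 0 and PS = total surplus.
PS = ½·(146 − 8)·27.6 = 1904.4.
Change in producer surplus: 1904.4 − 0 = 1904.4.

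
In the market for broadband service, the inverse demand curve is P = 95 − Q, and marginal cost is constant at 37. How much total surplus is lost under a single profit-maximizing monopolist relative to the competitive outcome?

Perfect competition: P = MC = 37, so 95 − Q = 37 and Q = 58.
The monopolist equates marginal revenue to marginal cost: 95 − 2Q = 37, so Q = 29. From demand, P = 66.
DWL is the triangle between Q = 29 and Q = 58: ½·(58 − 29)·(66 − 37) = 420.5.

DWL = 420.5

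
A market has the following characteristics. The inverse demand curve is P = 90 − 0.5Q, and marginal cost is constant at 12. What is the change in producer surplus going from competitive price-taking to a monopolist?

Producer surplus rises by 3042

Under competition P = MC = 12, so Q = (90 − 12)/0.5 = 156.
PS = (12 − 12)·156 = 0.
A monopolist chooses Q where MR = MC. MR = 90 − Q; setting this equal to 12 gives Q = 78 and P = 51.
PS = (51 − 12)·78 = 3042.
Change in producer surplus: 3042 − 0 = 3042.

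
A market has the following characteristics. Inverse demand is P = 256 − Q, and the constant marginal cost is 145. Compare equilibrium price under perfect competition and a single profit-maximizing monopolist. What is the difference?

Perfect competition: P = MC = 145, so 256 − Q = 145 and Q = 111.
A monopolist chooses Q where MR = MC. MR = 256 − 2Q; setting this equal to 145 gives Q = 55.5 and P = 200.5.
Change in equilibrium price: 200.5 − 145 = 55.5.

Equilibrium price rises by 55.5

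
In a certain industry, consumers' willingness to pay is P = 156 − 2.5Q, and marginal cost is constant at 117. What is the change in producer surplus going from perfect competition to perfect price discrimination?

Under competition P = MC = 117, so Q = (156 − 117)/2.5 = 15.6.
PS = (117 − 117)·15.6 = 0.
With perfect price discrimination, output is the efficient level Q = 15.6 (where demand meets MC), but every buyer pays their willingness to pay: CS = 0 and PS = total surplus.
PS = ½·(156 − 117)·15.6 = 304.2.
Change in producer surplus: 304.2 − 0 = 304.2.

PS rises by 304.2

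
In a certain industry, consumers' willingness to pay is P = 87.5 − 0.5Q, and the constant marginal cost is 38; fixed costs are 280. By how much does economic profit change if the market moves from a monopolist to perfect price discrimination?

A monopolist chooses Q where MR = MC. MR = 87.5 − Q; setting this equal to 38 gives Q = 49.5 and P = 62.75.
Profit = (62.75 − 38)·49.5 − 280 = 945.125.
Under first-degree price discrimination the firm charges each unit its demand price and produces up to where P = MC, i.e. Q = 99. Consumer surplus is zero; producer surplus equals total surplus.
PS equals the full surplus area, 2450.25. Profit = 2450.25 − 280 = 2170.25.
Change in economic profit: 2170.25 − 945.125 = 1225.125.

π rises by 1225.125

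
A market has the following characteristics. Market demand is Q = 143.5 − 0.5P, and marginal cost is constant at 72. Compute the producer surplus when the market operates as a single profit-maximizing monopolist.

PS = 5778.125

Inverting demand: P = 287 − 2Q.
A monopolist chooses Q where MR = MC. MR = 287 − 4Q; setting this equal to 72 gives Q = 53.75 and P = 179.5.
PS = (179.5 − 72)·53.75 = 5778.125.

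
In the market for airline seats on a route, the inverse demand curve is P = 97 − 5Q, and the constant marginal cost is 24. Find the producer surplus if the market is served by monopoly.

Monopoly sets MR = MC: 97 − 10Q = 24 ⇒ Q = 7.3, P = 97 − 5·7.3 = 60.5.
PS = (60.5 − 24)·7.3 = 266.45.

PS = 266.45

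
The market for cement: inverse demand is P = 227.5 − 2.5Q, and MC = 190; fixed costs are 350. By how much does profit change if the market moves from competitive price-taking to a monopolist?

π rises by 140.625

Competitive firms price at marginal cost: P = 190, giving Q = 15.
Profit = (190 − 190)·15 − 350 = −350.
The monopolist equates marginal revenue to marginal cost: 227.5 − 5Q = 190, so Q = 7.5. From demand, P = 208.75.
Profit = (208.75 − 190)·7.5 − 350 = −209.375.
Change in profit: −209.375 − −350 = 140.625.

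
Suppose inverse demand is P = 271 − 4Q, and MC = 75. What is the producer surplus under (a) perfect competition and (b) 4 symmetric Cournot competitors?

Competition: PS = 0; Cournot: PS = 1536.64

Under competition P = MC = 75, so Q = (271 − 75)/4 = 49.
PS = (75 − 75)·49 = 0.
Cournot with 4 identical firms: the symmetric best-response condition is 271 − 20q = 75. Each firm produces q = 9.8, total output Q = 39.2, price P = 114.2.
PS = (114.2 − 75)·39.2 = 1536.64.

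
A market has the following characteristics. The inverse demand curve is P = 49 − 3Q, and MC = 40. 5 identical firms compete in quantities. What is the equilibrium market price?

In a 5-firm Cournot equilibrium, symmetry and the first-order condition give q = (49 − 40)/(18) = 0.5. So Q = 2.5 and P = 41.5.

P = 41.5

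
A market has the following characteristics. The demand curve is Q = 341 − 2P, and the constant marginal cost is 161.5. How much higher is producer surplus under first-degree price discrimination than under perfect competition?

Producer surplus rises by 81

Inverting demand: P = 170.5 − 0.5Q.
Under competition P = MC = 161.5, so Q = (170.5 − 161.5)/0.5 = 18.
PS = (161.5 − 161.5)·18 = 0.
With perfect price discrimination, output is the efficient level Q = 18 (where demand meets MC), but every buyer pays their willingness to pay: CS = 0 and PS = total surplus.
PS = ½·(170.5 − 161.5)·18 = 81.
Change in producer surplus: 81 − 0 = 81.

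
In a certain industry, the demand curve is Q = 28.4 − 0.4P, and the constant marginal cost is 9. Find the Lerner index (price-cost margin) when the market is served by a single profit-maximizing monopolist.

Lerner index = 0.775

Inverting demand: P = 71 − 2.5Q.
The monopolist equates marginal revenue to marginal cost: 71 − 5Q = 9, so Q = 12.4. From demand, P = 40.
Lerner index = (P − MC)/P = (40 − 9)/40 = 0.775.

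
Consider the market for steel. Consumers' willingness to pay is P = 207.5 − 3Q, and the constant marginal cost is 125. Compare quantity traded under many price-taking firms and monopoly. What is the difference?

Under competition P = MC = 125, so Q = (207.5 − 125)/3 = 27.5.
The monopolist equates marginal revenue to marginal cost: 207.5 − 6Q = 125, so Q = 13.75. From demand, P = 166.25.
Change in quantity traded: 13.75 − 27.5 = −13.75.

Q falls by 13.75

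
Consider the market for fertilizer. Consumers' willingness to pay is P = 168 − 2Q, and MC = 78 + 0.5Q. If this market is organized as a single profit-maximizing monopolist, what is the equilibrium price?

A monopolist chooses Q where MR = MC. MR = 168 − 4Q; setting this equal to 78 + 0.5Q gives Q = 20 and P = 128.

P = 128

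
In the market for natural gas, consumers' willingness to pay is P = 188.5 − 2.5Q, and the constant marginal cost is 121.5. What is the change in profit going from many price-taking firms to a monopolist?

Competitive firms price at marginal cost: P = 121.5, giving Q = 26.8.
Profit = (121.5 − 121.5)·26.8 = 0.
Monopoly sets MR = MC: 188.5 − 5Q = 121.5 ⇒ Q = 13.4, P = 188.5 − 2.5·13.4 = 155.
Profit = (155 − 121.5)·13.4 = 448.9.
Change in profit: 448.9 − 0 = 448.9.

π rises by 448.9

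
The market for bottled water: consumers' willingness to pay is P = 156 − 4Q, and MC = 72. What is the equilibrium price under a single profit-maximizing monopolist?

Monopoly sets MR = MC: 156 − 8Q = 72 ⇒ Q = 10.5, P = 156 − 4·10.5 = 114.

P = 114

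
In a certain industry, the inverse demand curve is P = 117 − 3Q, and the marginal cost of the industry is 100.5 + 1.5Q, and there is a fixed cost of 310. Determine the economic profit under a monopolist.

A monopolist chooses Q where MR = MC. MR = 117 − 6Q; setting this equal to 100.5 + 1.5Q gives Q = 2.2 and P = 110.4.
Profit = 110.4·2.2 − (100.5·2.2 + ½·1.5·2.2²) − 310 = −291.85.

Profit = −291.85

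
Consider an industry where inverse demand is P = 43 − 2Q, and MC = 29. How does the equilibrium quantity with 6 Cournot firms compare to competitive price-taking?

Cournot: Q = 6; Competition: Q = 7

With 6 symmetric Cournot firms, each firm's FOC gives 43 − 14q = 29, so q = 1, Q = 6·1 = 6, and P = 31.
Perfect competition: P = MC = 29, so 43 − 2Q = 29 and Q = 7.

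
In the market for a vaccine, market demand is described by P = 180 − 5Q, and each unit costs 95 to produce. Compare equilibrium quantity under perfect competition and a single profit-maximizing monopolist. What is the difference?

Q falls by 8.5

Perfect competition: P = MC = 95, so 180 − 5Q = 95 and Q = 17.
A monopolist chooses Q where MR = MC. MR = 180 − 10Q; setting this equal to 95 gives Q = 8.5 and P = 137.5.
Change in equilibrium quantity: 8.5 − 17 = −8.5.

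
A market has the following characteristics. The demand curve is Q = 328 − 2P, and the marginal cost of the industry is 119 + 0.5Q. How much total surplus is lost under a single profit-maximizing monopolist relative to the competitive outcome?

DWL = 112.5

Inverting demand: P = 164 − 0.5Q.
Competitive equilibrium sets price equal to marginal cost: 164 − 0.5Q = 119 + 0.5Q, so Q = 45 and P = 141.5.
The monopolist equates marginal revenue to marginal cost: 164 − Q = 119 + 0.5Q, so Q = 30. From demand, P = 149.
CS = ½·(164 − 141.5)·45 = 506.25; PS = (141.5·45 − 119·45 − ½·0.5·45²) = 506.25; TS = 1012.5.
CS = ½·(164 − 149)·30 = 225; PS = (149·30 − 119·30 − ½·0.5·30²) = 675; TS = 900.
DWL = 1012.5 − 900 = 112.5.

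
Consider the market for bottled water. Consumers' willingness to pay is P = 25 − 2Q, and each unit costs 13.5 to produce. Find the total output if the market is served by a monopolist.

Q = 2.875

The monopolist equates marginal revenue to marginal cost: 25 − 4Q = 13.5, so Q = 2.875. From demand, P = 19.25.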